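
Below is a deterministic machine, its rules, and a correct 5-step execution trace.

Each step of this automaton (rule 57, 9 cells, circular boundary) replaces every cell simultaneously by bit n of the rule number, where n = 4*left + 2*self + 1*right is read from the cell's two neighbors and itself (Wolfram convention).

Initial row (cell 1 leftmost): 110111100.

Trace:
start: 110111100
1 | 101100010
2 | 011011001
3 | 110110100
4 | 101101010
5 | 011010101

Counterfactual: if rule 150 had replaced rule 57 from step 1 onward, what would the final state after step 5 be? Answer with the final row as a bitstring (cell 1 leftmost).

(re-executing steps 1..5 under rule 150; state before step 1: 110111100)
1 | 000011011
2 | 100100000
3 | 111110001
4 | 111101010
5 | 011001010

011001010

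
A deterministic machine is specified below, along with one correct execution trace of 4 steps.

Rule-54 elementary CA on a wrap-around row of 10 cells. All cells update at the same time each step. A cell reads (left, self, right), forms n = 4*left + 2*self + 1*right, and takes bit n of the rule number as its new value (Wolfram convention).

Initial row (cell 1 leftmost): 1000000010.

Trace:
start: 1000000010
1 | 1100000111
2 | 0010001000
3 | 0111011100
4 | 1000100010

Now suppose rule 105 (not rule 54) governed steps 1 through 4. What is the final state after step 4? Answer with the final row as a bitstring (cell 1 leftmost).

(re-executing steps 1..4 under rule 105; state before step 1: 1000000010)
1 | 0011111001
2 | 0010001000
3 | 1000100011
4 | 1010001010

1010001010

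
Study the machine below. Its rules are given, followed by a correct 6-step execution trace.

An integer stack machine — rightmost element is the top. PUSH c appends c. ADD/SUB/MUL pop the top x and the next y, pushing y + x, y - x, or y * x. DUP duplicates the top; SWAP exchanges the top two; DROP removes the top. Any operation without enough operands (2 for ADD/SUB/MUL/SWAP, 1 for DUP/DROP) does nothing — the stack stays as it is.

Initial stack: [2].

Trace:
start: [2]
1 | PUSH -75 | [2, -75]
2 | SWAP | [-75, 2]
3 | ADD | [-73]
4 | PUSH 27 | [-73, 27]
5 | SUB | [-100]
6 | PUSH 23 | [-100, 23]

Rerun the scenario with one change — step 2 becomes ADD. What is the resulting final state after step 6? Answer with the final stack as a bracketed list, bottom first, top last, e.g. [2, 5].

[-100, 23]

(re-executing from step 2 with the substitution; state before step 2: [2, -75])
2 | ADD | [-73]
3 | ADD | [-73]
4 | PUSH 27 | [-73, 27]
5 | SUB | [-100]
6 | PUSH 23 | [-100, 23]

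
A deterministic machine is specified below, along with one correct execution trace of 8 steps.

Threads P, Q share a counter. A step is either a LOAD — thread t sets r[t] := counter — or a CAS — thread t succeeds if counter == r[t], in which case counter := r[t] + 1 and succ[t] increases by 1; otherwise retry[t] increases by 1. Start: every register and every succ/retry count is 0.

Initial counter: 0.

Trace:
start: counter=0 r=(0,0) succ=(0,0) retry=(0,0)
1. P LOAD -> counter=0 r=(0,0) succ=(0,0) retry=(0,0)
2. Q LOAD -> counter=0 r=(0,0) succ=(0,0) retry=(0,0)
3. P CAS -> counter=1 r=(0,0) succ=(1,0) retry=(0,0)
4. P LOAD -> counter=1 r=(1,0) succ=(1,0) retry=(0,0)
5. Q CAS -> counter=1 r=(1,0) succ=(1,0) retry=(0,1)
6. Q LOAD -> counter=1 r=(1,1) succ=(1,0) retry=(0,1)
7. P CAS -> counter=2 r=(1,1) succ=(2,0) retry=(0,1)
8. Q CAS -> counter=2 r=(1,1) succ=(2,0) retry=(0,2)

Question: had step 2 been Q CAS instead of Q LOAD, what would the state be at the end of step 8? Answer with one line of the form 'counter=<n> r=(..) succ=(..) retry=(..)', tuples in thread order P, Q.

(re-executing from step 2 with the substitution; state before step 2: counter=0 r=(0,0) succ=(0,0) retry=(0,0))
2. Q CAS -> counter=1 r=(0,0) succ=(0,1) retry=(0,0)
3. P CAS -> counter=1 r=(0,0) succ=(0,1) retry=(1,0)
4. P LOAD -> counter=1 r=(1,0) succ=(0,1) retry=(1,0)
5. Q CAS -> counter=1 r=(1,0) succ=(0,1) retry=(1,1)
6. Q LOAD -> counter=1 r=(1,1) succ=(0,1) retry=(1,1)
7. P CAS -> counter=2 r=(1,1) succ=(1,1) retry=(1,1)
8. Q CAS -> counter=2 r=(1,1) succ=(1,1) retry=(1,2)

counter=2 r=(1,1) succ=(1,1) retry=(1,2)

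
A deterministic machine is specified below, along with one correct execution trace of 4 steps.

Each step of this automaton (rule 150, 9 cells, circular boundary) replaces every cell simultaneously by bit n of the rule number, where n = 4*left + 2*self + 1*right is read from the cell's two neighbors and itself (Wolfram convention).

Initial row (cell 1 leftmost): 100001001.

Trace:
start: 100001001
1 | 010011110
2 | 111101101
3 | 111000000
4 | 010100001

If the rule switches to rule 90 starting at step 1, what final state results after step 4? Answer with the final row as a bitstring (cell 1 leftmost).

110101000

(re-executing steps 1..4 under rule 90; state before step 1: 100001001)
1 | 110010111
2 | 011100100
3 | 110111010
4 | 110101000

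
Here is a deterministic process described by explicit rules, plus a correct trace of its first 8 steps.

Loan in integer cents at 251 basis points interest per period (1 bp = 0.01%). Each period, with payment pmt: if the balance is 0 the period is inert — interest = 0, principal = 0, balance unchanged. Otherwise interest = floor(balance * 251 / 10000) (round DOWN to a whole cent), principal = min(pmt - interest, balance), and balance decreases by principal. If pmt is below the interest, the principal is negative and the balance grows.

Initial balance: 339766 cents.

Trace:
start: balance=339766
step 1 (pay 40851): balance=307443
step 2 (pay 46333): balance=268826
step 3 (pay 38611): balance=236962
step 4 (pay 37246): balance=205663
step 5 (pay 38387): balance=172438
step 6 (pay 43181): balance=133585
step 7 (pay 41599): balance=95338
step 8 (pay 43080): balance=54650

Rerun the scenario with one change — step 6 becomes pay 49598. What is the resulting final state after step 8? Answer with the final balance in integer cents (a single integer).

(re-executing from step 6 with the substitution; state before step 6: balance=172438)
step 6 (pay 49598): balance=127168
step 7 (pay 41599): balance=88760
step 8 (pay 43080): balance=47907

47907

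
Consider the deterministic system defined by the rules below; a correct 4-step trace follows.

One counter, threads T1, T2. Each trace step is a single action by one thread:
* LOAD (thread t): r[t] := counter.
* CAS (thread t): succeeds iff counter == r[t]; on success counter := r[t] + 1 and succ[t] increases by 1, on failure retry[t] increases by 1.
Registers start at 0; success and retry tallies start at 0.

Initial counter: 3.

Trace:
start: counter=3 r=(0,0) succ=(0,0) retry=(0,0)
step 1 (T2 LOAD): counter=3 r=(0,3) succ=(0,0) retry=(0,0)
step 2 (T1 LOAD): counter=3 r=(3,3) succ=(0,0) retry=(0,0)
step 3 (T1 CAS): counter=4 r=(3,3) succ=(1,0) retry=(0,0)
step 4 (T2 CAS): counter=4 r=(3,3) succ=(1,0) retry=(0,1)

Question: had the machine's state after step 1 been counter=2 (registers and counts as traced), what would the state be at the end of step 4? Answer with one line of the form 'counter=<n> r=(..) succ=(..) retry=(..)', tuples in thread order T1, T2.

counter=4 r=(2,3) succ=(1,1) retry=(0,0)

state after step 1 := counter=2 r=(0,3) succ=(0,0) retry=(0,0)
step 2 (T1 LOAD): counter=2 r=(2,3) succ=(0,0) retry=(0,0)
step 3 (T1 CAS): counter=3 r=(2,3) succ=(1,0) retry=(0,0)
step 4 (T2 CAS): counter=4 r=(2,3) succ=(1,1) retry=(0,0)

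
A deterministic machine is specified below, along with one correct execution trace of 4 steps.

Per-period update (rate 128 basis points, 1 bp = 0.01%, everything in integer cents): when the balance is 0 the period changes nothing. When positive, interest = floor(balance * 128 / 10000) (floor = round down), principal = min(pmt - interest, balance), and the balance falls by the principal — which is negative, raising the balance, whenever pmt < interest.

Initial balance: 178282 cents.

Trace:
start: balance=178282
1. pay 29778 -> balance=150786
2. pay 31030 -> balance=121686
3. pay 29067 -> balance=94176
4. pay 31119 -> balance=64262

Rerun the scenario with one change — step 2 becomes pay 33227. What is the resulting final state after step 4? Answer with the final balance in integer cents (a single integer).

62008

(re-executing from step 2 with the substitution; state before step 2: balance=150786)
2. pay 33227 -> balance=119489
3. pay 29067 -> balance=91951
4. pay 31119 -> balance=62008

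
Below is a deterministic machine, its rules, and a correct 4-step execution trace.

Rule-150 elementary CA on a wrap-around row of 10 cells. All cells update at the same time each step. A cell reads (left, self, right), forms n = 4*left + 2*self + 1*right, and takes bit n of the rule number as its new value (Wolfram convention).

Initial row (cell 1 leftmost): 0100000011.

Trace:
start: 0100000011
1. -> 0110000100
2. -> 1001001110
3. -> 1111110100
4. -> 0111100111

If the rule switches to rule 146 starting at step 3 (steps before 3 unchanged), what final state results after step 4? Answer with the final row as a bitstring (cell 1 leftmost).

1000000010

(re-executing steps 3..4 under rule 146; state before step 3: 1001001110)
3. -> 0110110100
4. -> 1000000010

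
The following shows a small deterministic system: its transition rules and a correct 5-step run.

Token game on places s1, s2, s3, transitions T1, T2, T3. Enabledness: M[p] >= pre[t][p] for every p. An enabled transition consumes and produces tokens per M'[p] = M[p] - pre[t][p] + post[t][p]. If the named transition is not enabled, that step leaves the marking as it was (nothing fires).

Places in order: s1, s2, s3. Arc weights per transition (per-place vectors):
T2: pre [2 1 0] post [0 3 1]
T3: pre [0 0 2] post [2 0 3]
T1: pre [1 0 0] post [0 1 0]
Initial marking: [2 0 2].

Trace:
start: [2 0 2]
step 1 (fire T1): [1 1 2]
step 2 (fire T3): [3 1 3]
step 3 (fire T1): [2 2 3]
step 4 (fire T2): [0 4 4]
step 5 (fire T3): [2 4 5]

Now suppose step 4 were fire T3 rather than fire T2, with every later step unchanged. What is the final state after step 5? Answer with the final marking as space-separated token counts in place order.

(re-executing from step 4 with the substitution; state before step 4: [2 2 3])
step 4 (fire T3): [4 2 4]
step 5 (fire T3): [6 2 5]

6 2 5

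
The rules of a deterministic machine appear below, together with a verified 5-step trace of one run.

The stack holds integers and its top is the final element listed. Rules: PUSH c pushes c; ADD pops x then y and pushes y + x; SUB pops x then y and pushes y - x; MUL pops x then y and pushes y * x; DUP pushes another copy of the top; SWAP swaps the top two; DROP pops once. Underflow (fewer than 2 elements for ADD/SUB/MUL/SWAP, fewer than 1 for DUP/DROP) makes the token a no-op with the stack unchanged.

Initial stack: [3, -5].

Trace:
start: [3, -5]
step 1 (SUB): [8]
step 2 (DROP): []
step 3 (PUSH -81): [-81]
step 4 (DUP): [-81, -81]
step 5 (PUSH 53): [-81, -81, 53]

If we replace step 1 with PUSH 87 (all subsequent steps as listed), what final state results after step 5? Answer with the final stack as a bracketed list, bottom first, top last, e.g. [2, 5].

[3, -5, -81, -81, 53]

(re-executing from step 1 with the substitution; state before step 1: [3, -5])
step 1 (PUSH 87): [3, -5, 87]
step 2 (DROP): [3, -5]
step 3 (PUSH -81): [3, -5, -81]
step 4 (DUP): [3, -5, -81, -81]
step 5 (PUSH 53): [3, -5, -81, -81, 53]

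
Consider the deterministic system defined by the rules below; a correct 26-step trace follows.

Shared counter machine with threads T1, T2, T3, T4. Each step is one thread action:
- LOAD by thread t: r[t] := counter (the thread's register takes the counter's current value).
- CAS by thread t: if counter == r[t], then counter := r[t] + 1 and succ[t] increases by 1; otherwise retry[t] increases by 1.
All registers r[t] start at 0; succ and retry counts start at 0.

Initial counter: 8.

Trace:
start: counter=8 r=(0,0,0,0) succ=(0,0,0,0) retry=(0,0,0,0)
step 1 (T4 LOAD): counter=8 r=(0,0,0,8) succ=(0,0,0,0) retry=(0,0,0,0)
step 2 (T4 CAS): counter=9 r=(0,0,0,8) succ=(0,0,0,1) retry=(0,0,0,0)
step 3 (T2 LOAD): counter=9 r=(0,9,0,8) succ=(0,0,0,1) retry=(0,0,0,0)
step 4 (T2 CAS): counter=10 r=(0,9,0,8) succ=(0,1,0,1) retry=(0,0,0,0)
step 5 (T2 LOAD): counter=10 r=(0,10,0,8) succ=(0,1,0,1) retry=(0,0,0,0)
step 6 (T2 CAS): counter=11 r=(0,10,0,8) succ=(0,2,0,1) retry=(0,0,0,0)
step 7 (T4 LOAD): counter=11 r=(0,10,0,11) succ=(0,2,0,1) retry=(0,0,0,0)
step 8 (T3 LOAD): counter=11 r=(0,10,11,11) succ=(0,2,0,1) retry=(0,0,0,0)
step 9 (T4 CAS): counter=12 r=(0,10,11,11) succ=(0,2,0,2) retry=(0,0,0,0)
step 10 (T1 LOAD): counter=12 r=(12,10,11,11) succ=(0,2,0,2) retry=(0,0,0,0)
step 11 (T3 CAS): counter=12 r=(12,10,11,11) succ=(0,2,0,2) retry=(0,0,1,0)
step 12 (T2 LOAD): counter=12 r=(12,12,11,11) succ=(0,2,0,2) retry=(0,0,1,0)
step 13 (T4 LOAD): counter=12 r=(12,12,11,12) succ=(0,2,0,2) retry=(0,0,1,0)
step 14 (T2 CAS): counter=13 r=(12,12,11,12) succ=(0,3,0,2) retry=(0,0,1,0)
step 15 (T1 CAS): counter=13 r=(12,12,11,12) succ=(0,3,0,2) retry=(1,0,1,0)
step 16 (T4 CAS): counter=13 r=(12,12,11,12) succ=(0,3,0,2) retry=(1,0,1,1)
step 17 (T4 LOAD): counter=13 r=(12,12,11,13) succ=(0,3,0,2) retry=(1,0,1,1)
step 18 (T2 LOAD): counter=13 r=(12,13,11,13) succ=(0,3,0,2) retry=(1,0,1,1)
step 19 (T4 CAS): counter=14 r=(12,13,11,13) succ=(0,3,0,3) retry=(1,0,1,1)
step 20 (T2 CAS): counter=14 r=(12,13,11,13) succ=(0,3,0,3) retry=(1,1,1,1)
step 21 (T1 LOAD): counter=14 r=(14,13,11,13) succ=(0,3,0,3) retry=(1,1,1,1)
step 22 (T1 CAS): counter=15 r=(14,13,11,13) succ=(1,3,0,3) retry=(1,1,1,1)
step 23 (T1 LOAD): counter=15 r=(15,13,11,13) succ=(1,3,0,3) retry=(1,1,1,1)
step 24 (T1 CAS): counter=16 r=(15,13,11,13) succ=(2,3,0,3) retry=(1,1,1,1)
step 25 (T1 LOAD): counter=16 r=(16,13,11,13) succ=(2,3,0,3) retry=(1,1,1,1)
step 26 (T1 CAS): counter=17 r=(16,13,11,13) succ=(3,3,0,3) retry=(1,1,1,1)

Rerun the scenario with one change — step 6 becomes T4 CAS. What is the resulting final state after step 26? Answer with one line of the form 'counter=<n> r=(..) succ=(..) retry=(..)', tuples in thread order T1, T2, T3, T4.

counter=16 r=(15,12,10,12) succ=(3,2,0,3) retry=(1,1,1,2)

(re-executing from step 6 with the substitution; state before step 6: counter=10 r=(0,10,0,8) succ=(0,1,0,1) retry=(0,0,0,0))
step 6 (T4 CAS): counter=10 r=(0,10,0,8) succ=(0,1,0,1) retry=(0,0,0,1)
step 7 (T4 LOAD): counter=10 r=(0,10,0,10) succ=(0,1,0,1) retry=(0,0,0,1)
step 8 (T3 LOAD): counter=10 r=(0,10,10,10) succ=(0,1,0,1) retry=(0,0,0,1)
step 9 (T4 CAS): counter=11 r=(0,10,10,10) succ=(0,1,0,2) retry=(0,0,0,1)
step 10 (T1 LOAD): counter=11 r=(11,10,10,10) succ=(0,1,0,2) retry=(0,0,0,1)
step 11 (T3 CAS): counter=11 r=(11,10,10,10) succ=(0,1,0,2) retry=(0,0,1,1)
step 12 (T2 LOAD): counter=11 r=(11,11,10,10) succ=(0,1,0,2) retry=(0,0,1,1)
step 13 (T4 LOAD): counter=11 r=(11,11,10,11) succ=(0,1,0,2) retry=(0,0,1,1)
step 14 (T2 CAS): counter=12 r=(11,11,10,11) succ=(0,2,0,2) retry=(0,0,1,1)
step 15 (T1 CAS): counter=12 r=(11,11,10,11) succ=(0,2,0,2) retry=(1,0,1,1)
step 16 (T4 CAS): counter=12 r=(11,11,10,11) succ=(0,2,0,2) retry=(1,0,1,2)
step 17 (T4 LOAD): counter=12 r=(11,11,10,12) succ=(0,2,0,2) retry=(1,0,1,2)
step 18 (T2 LOAD): counter=12 r=(11,12,10,12) succ=(0,2,0,2) retry=(1,0,1,2)
step 19 (T4 CAS): counter=13 r=(11,12,10,12) succ=(0,2,0,3) retry=(1,0,1,2)
step 20 (T2 CAS): counter=13 r=(11,12,10,12) succ=(0,2,0,3) retry=(1,1,1,2)
step 21 (T1 LOAD): counter=13 r=(13,12,10,12) succ=(0,2,0,3) retry=(1,1,1,2)
step 22 (T1 CAS): counter=14 r=(13,12,10,12) succ=(1,2,0,3) retry=(1,1,1,2)
step 23 (T1 LOAD): counter=14 r=(14,12,10,12) succ=(1,2,0,3) retry=(1,1,1,2)
step 24 (T1 CAS): counter=15 r=(14,12,10,12) succ=(2,2,0,3) retry=(1,1,1,2)
step 25 (T1 LOAD): counter=15 r=(15,12,10,12) succ=(2,2,0,3) retry=(1,1,1,2)
step 26 (T1 CAS): counter=16 r=(15,12,10,12) succ=(3,2,0,3) retry=(1,1,1,2)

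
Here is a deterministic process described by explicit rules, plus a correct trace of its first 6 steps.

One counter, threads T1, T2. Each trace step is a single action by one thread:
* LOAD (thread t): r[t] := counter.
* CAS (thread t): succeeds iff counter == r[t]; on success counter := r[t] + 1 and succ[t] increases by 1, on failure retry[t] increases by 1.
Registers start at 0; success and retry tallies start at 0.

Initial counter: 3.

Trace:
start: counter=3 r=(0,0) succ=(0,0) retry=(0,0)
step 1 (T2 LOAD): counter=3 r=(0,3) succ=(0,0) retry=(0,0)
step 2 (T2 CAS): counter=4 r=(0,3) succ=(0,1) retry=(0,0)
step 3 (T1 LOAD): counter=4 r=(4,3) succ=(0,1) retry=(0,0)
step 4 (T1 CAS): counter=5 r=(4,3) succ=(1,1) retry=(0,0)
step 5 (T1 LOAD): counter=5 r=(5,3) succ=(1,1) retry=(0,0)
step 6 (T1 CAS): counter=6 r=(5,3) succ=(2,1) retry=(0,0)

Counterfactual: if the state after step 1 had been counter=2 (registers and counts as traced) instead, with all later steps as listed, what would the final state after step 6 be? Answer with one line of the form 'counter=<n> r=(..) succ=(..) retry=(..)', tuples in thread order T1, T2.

counter=4 r=(3,3) succ=(2,0) retry=(0,1)

state after step 1 := counter=2 r=(0,3) succ=(0,0) retry=(0,0)
step 2 (T2 CAS): counter=2 r=(0,3) succ=(0,0) retry=(0,1)
step 3 (T1 LOAD): counter=2 r=(2,3) succ=(0,0) retry=(0,1)
step 4 (T1 CAS): counter=3 r=(2,3) succ=(1,0) retry=(0,1)
step 5 (T1 LOAD): counter=3 r=(3,3) succ=(1,0) retry=(0,1)
step 6 (T1 CAS): counter=4 r=(3,3) succ=(2,0) retry=(0,1)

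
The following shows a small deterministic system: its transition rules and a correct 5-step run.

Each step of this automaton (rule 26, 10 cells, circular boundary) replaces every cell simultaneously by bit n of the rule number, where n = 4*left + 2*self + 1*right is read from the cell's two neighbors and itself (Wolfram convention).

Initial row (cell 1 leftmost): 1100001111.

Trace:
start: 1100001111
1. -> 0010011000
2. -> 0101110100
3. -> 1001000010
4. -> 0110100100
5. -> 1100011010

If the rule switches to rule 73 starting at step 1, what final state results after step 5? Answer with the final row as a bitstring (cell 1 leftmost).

0101101011

(re-executing steps 1..5 under rule 73; state before step 1: 1100001111)
1. -> 0101101000
2. -> 0001100011
3. -> 0101101011
4. -> 0001100011
5. -> 0101101011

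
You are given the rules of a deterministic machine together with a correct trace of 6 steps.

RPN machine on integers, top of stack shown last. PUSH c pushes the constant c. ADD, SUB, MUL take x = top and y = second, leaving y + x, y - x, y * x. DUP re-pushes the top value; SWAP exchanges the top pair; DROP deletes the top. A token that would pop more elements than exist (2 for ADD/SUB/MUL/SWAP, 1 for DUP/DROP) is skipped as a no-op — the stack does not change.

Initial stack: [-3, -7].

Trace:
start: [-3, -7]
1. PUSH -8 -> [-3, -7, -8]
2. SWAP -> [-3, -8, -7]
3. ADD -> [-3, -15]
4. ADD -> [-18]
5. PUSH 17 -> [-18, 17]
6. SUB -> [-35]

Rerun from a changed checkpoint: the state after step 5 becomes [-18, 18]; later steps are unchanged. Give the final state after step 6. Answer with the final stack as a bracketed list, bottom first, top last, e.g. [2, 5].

state after step 5 := [-18, 18]
6. SUB -> [-36]

[-36]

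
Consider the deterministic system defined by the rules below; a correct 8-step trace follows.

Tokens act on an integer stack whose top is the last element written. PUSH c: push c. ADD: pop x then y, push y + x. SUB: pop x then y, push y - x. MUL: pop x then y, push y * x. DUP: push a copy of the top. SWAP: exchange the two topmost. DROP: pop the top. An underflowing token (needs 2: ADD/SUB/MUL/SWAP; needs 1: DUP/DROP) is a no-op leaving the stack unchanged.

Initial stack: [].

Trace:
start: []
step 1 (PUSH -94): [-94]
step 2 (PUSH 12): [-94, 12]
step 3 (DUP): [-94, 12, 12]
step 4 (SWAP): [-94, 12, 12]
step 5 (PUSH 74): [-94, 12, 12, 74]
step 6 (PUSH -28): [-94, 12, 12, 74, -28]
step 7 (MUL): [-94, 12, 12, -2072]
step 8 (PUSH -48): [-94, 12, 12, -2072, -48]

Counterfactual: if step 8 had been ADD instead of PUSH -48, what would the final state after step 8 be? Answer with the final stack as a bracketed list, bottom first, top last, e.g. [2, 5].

[-94, 12, -2060]

(re-executing from step 8 with the substitution; state before step 8: [-94, 12, 12, -2072])
step 8 (ADD): [-94, 12, -2060]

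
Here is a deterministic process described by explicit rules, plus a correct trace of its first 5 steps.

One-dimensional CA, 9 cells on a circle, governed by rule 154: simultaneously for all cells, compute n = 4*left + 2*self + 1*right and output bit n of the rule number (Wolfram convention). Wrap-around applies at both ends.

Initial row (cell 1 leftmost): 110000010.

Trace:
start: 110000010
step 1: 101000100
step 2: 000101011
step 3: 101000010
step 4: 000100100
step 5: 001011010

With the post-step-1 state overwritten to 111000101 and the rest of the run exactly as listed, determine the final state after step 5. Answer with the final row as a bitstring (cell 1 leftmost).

001011110

state after step 1 := 111000101
step 2: 110101001
step 3: 100000111
step 4: 010001111
step 5: 001011110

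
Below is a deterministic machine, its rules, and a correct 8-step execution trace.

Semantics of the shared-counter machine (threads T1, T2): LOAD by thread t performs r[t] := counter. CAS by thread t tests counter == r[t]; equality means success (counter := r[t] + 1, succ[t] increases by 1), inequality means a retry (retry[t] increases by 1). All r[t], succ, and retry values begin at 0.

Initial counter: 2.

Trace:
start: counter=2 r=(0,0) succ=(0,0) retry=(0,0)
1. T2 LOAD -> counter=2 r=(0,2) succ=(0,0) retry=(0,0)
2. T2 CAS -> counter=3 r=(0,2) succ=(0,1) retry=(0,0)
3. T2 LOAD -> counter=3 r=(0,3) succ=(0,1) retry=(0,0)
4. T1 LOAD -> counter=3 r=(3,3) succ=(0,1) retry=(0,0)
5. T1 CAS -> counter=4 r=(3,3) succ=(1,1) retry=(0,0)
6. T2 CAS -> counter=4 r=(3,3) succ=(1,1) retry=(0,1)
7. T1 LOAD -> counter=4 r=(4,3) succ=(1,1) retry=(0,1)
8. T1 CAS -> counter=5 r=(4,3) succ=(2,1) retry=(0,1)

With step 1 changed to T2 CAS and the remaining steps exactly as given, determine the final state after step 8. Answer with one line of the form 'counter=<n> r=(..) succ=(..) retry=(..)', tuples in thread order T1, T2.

(re-executing from step 1 with the substitution; state before step 1: counter=2 r=(0,0) succ=(0,0) retry=(0,0))
1. T2 CAS -> counter=2 r=(0,0) succ=(0,0) retry=(0,1)
2. T2 CAS -> counter=2 r=(0,0) succ=(0,0) retry=(0,2)
3. T2 LOAD -> counter=2 r=(0,2) succ=(0,0) retry=(0,2)
4. T1 LOAD -> counter=2 r=(2,2) succ=(0,0) retry=(0,2)
5. T1 CAS -> counter=3 r=(2,2) succ=(1,0) retry=(0,2)
6. T2 CAS -> counter=3 r=(2,2) succ=(1,0) retry=(0,3)
7. T1 LOAD -> counter=3 r=(3,2) succ=(1,0) retry=(0,3)
8. T1 CAS -> counter=4 r=(3,2) succ=(2,0) retry=(0,3)

counter=4 r=(3,2) succ=(2,0) retry=(0,3)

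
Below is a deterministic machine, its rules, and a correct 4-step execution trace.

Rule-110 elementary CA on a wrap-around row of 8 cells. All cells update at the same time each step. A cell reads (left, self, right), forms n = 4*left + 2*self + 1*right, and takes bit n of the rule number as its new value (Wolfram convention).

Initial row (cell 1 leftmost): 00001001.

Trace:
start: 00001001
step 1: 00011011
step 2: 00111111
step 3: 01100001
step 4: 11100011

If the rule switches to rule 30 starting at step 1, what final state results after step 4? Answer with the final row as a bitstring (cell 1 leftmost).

10111101

(re-executing steps 1..4 under rule 30; state before step 1: 00001001)
step 1: 10011111
step 2: 01110000
step 3: 11001000
step 4: 10111101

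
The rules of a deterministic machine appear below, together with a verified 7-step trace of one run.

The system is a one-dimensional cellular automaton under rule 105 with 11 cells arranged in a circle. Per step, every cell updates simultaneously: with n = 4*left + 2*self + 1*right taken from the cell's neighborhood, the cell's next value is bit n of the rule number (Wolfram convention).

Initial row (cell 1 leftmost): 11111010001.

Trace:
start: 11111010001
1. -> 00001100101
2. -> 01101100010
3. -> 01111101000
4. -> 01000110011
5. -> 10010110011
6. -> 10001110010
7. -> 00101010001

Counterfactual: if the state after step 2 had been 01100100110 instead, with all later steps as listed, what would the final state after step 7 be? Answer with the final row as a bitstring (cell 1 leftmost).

state after step 2 := 01100100110
3. -> 01100000110
4. -> 01101110110
5. -> 01111011110
6. -> 01001110010
7. -> 00001010000

00001010000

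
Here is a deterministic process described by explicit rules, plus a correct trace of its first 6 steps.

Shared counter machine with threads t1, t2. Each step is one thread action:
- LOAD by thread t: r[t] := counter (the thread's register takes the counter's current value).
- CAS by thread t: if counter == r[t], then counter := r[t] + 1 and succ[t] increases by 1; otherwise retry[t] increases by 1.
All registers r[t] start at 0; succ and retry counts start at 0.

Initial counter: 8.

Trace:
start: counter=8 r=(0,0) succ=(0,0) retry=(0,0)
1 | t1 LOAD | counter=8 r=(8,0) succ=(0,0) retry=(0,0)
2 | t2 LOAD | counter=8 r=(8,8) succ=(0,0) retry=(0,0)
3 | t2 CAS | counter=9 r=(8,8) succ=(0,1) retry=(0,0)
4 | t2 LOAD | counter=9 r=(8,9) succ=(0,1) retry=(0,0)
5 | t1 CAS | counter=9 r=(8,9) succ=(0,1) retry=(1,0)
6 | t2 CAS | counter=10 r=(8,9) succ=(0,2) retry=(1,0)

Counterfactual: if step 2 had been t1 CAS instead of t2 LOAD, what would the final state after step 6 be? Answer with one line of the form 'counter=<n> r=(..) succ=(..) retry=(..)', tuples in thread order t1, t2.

counter=10 r=(8,9) succ=(1,1) retry=(1,1)

(re-executing from step 2 with the substitution; state before step 2: counter=8 r=(8,0) succ=(0,0) retry=(0,0))
2 | t1 CAS | counter=9 r=(8,0) succ=(1,0) retry=(0,0)
3 | t2 CAS | counter=9 r=(8,0) succ=(1,0) retry=(0,1)
4 | t2 LOAD | counter=9 r=(8,9) succ=(1,0) retry=(0,1)
5 | t1 CAS | counter=9 r=(8,9) succ=(1,0) retry=(1,1)
6 | t2 CAS | counter=10 r=(8,9) succ=(1,1) retry=(1,1)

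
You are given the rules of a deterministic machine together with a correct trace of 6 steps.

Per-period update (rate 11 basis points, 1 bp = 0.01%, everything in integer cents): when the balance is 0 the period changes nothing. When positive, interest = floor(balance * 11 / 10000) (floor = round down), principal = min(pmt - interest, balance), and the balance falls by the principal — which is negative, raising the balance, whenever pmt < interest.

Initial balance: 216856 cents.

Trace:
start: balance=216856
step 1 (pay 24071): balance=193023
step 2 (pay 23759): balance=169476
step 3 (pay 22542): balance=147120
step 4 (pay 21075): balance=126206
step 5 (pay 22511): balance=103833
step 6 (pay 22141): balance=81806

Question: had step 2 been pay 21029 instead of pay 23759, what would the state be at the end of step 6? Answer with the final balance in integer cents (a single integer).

84548

(re-executing from step 2 with the substitution; state before step 2: balance=193023)
step 2 (pay 21029): balance=172206
step 3 (pay 22542): balance=149853
step 4 (pay 21075): balance=128942
step 5 (pay 22511): balance=106572
step 6 (pay 22141): balance=84548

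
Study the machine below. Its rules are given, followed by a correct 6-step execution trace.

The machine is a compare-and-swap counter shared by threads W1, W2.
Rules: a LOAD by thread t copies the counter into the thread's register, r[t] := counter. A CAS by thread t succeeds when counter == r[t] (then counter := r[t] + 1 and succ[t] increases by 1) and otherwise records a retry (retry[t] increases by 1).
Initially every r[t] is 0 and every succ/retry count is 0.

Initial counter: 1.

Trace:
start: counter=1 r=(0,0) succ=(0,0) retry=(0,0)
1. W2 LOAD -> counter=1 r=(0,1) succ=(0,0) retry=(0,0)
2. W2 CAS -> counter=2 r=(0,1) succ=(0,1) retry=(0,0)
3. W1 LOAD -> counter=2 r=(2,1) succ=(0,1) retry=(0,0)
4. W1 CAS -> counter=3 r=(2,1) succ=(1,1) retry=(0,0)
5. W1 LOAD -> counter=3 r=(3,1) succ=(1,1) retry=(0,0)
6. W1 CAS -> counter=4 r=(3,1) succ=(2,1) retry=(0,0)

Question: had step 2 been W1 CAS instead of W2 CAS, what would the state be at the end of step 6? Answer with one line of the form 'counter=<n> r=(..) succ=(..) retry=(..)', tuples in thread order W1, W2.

(re-executing from step 2 with the substitution; state before step 2: counter=1 r=(0,1) succ=(0,0) retry=(0,0))
2. W1 CAS -> counter=1 r=(0,1) succ=(0,0) retry=(1,0)
3. W1 LOAD -> counter=1 r=(1,1) succ=(0,0) retry=(1,0)
4. W1 CAS -> counter=2 r=(1,1) succ=(1,0) retry=(1,0)
5. W1 LOAD -> counter=2 r=(2,1) succ=(1,0) retry=(1,0)
6. W1 CAS -> counter=3 r=(2,1) succ=(2,0) retry=(1,0)

counter=3 r=(2,1) succ=(2,0) retry=(1,0)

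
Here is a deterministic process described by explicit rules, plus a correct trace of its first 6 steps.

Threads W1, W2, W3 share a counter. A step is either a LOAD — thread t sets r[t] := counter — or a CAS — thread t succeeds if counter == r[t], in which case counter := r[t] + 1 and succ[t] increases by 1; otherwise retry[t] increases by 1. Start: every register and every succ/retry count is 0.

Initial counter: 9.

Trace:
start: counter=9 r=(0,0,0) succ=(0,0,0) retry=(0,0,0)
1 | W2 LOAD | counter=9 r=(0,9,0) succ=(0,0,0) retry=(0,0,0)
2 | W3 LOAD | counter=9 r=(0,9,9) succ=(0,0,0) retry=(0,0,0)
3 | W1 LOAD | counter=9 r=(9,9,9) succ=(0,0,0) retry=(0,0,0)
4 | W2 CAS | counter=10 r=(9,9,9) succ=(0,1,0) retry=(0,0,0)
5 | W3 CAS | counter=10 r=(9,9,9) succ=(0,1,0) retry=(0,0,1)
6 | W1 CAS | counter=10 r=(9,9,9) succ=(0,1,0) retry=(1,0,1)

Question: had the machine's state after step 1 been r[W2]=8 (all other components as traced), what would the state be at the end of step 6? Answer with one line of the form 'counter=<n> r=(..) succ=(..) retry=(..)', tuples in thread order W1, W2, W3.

counter=10 r=(9,8,9) succ=(0,0,1) retry=(1,1,0)

state after step 1 := counter=9 r=(0,8,0) succ=(0,0,0) retry=(0,0,0)
2 | W3 LOAD | counter=9 r=(0,8,9) succ=(0,0,0) retry=(0,0,0)
3 | W1 LOAD | counter=9 r=(9,8,9) succ=(0,0,0) retry=(0,0,0)
4 | W2 CAS | counter=9 r=(9,8,9) succ=(0,0,0) retry=(0,1,0)
5 | W3 CAS | counter=10 r=(9,8,9) succ=(0,0,1) retry=(0,1,0)
6 | W1 CAS | counter=10 r=(9,8,9) succ=(0,0,1) retry=(1,1,0)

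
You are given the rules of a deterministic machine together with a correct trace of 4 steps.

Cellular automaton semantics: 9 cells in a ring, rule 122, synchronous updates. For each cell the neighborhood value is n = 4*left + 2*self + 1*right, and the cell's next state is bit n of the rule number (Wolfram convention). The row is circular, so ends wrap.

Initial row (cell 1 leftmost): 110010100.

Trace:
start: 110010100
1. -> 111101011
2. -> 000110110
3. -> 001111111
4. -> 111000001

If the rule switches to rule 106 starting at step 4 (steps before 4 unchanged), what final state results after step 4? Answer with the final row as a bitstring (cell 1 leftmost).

011000001

(re-executing step 4 under rule 106; state before step 4: 001111111)
4. -> 011000001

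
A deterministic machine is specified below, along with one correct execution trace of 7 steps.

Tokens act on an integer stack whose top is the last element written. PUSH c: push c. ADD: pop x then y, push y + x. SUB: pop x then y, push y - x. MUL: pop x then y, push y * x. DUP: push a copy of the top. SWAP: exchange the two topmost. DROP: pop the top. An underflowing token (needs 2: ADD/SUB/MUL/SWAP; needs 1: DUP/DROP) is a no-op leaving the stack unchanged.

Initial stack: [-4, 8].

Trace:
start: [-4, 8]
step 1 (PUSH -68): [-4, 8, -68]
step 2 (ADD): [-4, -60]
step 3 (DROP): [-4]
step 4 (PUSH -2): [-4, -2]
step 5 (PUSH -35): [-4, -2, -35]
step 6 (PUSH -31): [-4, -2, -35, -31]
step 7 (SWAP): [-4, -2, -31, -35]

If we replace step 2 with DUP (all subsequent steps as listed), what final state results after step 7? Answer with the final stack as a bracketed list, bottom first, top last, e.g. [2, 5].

(re-executing from step 2 with the substitution; state before step 2: [-4, 8, -68])
step 2 (DUP): [-4, 8, -68, -68]
step 3 (DROP): [-4, 8, -68]
step 4 (PUSH -2): [-4, 8, -68, -2]
step 5 (PUSH -35): [-4, 8, -68, -2, -35]
step 6 (PUSH -31): [-4, 8, -68, -2, -35, -31]
step 7 (SWAP): [-4, 8, -68, -2, -31, -35]

[-4, 8, -68, -2, -31, -35]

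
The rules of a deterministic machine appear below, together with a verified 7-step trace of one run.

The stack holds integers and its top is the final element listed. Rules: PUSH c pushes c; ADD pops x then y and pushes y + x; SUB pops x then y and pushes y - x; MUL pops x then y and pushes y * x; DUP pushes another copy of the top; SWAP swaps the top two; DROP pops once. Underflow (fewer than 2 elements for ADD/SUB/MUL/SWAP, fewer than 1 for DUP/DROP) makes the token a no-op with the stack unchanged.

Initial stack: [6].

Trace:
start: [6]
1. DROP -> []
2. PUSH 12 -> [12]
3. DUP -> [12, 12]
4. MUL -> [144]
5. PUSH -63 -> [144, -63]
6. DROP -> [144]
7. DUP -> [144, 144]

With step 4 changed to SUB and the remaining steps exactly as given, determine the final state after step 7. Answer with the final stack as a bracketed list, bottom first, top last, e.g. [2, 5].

(re-executing from step 4 with the substitution; state before step 4: [12, 12])
4. SUB -> [0]
5. PUSH -63 -> [0, -63]
6. DROP -> [0]
7. DUP -> [0, 0]

[0, 0]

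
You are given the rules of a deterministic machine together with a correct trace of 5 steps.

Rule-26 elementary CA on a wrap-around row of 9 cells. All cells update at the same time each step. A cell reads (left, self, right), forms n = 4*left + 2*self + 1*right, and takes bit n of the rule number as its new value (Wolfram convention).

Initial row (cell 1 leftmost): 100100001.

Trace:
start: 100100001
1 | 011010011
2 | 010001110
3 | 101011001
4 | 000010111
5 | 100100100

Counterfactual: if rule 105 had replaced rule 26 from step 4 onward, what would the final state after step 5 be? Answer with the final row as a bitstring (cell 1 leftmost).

011101001

(re-executing steps 4..5 under rule 105; state before step 4: 101011001)
4 | 110111001
5 | 011101001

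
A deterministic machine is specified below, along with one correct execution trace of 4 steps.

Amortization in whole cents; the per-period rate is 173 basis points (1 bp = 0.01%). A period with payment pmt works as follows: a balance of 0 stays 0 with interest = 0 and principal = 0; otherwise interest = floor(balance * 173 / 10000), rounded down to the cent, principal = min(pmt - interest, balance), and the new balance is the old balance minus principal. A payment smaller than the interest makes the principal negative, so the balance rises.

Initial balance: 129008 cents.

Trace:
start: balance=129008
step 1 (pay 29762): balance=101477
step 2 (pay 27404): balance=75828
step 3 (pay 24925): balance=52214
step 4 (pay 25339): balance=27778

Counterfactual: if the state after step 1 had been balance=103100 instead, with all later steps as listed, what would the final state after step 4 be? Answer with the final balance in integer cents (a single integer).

29487

state after step 1 := balance=103100
step 2 (pay 27404): balance=77479
step 3 (pay 24925): balance=53894
step 4 (pay 25339): balance=29487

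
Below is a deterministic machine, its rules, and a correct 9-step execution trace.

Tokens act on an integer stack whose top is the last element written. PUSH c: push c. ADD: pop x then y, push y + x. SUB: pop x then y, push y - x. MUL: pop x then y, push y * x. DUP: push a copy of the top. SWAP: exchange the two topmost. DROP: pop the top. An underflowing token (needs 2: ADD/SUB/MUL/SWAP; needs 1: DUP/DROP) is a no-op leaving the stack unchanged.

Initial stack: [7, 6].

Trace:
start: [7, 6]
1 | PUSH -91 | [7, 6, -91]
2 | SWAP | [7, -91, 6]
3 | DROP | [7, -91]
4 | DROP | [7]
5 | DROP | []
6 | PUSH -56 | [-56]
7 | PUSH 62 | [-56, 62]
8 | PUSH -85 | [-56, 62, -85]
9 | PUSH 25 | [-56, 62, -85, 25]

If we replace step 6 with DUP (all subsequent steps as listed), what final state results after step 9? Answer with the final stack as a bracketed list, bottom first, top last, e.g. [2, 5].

[62, -85, 25]

(re-executing from step 6 with the substitution; state before step 6: [])
6 | DUP | []
7 | PUSH 62 | [62]
8 | PUSH -85 | [62, -85]
9 | PUSH 25 | [62, -85, 25]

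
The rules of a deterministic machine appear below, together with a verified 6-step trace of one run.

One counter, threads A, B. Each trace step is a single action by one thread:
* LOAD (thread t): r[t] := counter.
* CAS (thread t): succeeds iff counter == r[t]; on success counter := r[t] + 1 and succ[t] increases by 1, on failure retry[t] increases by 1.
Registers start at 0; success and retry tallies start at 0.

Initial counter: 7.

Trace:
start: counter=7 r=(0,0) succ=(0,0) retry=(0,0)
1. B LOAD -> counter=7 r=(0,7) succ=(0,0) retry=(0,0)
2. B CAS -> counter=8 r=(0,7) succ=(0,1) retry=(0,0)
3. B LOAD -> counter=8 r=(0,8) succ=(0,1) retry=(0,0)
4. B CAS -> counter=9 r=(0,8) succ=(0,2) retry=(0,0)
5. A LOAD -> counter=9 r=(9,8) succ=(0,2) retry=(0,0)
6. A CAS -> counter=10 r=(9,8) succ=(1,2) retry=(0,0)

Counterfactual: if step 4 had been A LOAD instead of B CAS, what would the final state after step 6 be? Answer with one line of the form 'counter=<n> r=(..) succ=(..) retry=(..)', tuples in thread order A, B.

(re-executing from step 4 with the substitution; state before step 4: counter=8 r=(0,8) succ=(0,1) retry=(0,0))
4. A LOAD -> counter=8 r=(8,8) succ=(0,1) retry=(0,0)
5. A LOAD -> counter=8 r=(8,8) succ=(0,1) retry=(0,0)
6. A CAS -> counter=9 r=(8,8) succ=(1,1) retry=(0,0)

counter=9 r=(8,8) succ=(1,1) retry=(0,0)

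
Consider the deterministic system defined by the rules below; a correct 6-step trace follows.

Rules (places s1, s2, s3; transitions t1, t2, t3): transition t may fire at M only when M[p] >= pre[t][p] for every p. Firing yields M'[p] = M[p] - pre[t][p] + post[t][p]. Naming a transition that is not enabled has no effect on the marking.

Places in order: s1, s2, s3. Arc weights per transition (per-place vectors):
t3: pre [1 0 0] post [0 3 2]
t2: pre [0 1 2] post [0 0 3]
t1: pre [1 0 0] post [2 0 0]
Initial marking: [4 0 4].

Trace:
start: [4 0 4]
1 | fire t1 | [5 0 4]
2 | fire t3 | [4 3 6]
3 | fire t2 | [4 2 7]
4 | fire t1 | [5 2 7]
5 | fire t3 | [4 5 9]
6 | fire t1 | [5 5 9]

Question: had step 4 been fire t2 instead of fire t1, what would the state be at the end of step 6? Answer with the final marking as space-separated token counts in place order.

(re-executing from step 4 with the substitution; state before step 4: [4 2 7])
4 | fire t2 | [4 1 8]
5 | fire t3 | [3 4 10]
6 | fire t1 | [4 4 10]

4 4 10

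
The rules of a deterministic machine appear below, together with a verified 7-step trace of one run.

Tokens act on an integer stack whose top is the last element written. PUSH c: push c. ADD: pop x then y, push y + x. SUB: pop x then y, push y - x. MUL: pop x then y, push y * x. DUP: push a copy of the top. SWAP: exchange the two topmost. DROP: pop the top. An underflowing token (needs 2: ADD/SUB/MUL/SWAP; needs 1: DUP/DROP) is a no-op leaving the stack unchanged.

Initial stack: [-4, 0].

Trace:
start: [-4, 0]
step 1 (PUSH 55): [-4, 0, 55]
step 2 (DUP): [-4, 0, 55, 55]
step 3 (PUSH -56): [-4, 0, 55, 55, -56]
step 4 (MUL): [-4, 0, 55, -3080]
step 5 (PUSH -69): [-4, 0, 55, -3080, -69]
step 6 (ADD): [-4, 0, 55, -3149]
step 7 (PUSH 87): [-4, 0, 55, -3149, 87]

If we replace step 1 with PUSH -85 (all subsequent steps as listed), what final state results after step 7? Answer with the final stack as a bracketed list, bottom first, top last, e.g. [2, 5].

[-4, 0, -85, 4691, 87]

(re-executing from step 1 with the substitution; state before step 1: [-4, 0])
step 1 (PUSH -85): [-4, 0, -85]
step 2 (DUP): [-4, 0, -85, -85]
step 3 (PUSH -56): [-4, 0, -85, -85, -56]
step 4 (MUL): [-4, 0, -85, 4760]
step 5 (PUSH -69): [-4, 0, -85, 4760, -69]
step 6 (ADD): [-4, 0, -85, 4691]
step 7 (PUSH 87): [-4, 0, -85, 4691, 87]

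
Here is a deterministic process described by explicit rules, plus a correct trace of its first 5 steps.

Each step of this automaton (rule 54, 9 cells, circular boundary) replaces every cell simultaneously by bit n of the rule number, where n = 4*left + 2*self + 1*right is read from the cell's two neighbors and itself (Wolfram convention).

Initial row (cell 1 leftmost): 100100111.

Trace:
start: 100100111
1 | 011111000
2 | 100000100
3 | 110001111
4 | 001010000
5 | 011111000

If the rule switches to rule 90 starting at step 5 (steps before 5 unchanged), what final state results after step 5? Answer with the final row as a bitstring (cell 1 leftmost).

(re-executing step 5 under rule 90; state before step 5: 001010000)
5 | 010001000

010001000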